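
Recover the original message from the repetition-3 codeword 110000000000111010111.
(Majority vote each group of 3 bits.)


Groups: 110, 000, 000, 000, 111, 010, 111
Majority votes: 1000101

1000101


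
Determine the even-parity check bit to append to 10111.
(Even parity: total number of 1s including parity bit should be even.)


Number of 1s in data: 4
Parity bit: 0

0


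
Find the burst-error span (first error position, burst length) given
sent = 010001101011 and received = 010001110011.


XOR: 000000011000

Burst at position 7, length 2


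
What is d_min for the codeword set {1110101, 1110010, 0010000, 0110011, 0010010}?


Comparing all pairs, minimum distance: 1
Can detect 0 errors, correct 0 errors

1


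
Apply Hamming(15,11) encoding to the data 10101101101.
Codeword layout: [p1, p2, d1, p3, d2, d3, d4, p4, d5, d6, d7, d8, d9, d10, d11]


Parity bits: p1=0, p2=0, p3=0, p4=1

001001011101101


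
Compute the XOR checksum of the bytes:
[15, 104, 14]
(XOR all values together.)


XOR chain: 15 ^ 104 ^ 14 = 105

105


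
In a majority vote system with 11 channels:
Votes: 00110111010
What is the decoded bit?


Ones: 6 out of 11
Threshold: 6

1 (6/11 voted 1)


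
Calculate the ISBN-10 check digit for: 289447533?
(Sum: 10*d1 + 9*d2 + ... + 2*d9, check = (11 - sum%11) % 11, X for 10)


Weighted sum: 286
286 mod 11 = 0

Check digit: 0


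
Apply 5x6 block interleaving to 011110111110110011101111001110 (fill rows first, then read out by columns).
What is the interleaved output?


Matrix:
  011110
  111110
  110011
  101111
  001110
Read columns: 011101110011011110111111100110

011101110011011110111111100110


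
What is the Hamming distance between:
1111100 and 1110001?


XOR: 0001101
Count of 1s: 3

3


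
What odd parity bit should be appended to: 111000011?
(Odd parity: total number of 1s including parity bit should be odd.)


Number of 1s in data: 5
Parity bit: 0

0


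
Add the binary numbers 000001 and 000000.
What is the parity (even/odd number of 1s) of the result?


000001 = 1
000000 = 0
Sum = 1 = 1
1s count = 1

odd parity (1 ones in 1)


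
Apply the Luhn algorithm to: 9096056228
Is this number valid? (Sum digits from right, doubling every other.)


Luhn sum = 46
46 mod 10 = 6

Invalid (Luhn sum mod 10 = 6)


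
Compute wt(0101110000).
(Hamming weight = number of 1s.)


Counting 1s in 0101110000

4


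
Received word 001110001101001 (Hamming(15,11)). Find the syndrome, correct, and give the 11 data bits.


Syndrome = 2: error at position 2

Data: 11001101001 (corrected bit 2)


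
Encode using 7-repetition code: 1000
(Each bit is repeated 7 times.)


Each bit -> 7 copies

1111111000000000000000000000


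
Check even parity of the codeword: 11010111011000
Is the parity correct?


Number of 1s: 8

Yes, parity is correct (8 ones)


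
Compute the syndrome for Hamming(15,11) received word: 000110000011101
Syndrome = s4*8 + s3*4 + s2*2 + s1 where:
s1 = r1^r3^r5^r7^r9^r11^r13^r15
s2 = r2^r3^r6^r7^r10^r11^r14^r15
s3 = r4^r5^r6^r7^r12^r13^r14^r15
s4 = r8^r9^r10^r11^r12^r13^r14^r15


s1=0, s2=0, s3=1, s4=0

Syndrome = 4 (error at position 4)


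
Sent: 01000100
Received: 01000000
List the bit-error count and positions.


XOR: 00000100

1 error(s) at position(s): 5


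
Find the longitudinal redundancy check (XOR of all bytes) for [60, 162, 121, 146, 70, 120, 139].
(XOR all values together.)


XOR chain: 60 ^ 162 ^ 121 ^ 146 ^ 70 ^ 120 ^ 139 = 192

192


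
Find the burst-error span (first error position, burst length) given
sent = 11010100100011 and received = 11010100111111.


XOR: 00000000011100

Burst at position 9, length 3


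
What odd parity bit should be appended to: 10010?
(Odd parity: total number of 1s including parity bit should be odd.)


Number of 1s in data: 2
Parity bit: 1

1


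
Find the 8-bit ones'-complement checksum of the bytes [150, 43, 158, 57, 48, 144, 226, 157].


Sum = 983 mod 256 = 215
Complement = 40

40


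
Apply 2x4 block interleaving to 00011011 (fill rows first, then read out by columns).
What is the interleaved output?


Matrix:
  0001
  1011
Read columns: 01000111

01000111


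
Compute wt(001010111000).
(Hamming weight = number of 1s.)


Counting 1s in 001010111000

5


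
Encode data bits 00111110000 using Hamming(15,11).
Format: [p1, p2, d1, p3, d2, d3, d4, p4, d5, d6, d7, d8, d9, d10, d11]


Parity bits: p1=1, p2=0, p3=0, p4=1

100001111110000


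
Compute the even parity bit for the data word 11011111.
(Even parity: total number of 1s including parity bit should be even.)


Number of 1s in data: 7
Parity bit: 1

1


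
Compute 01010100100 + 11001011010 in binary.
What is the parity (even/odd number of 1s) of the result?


01010100100 = 676
11001011010 = 1626
Sum = 2302 = 100011111110
1s count = 8

even parity (8 ones in 100011111110)


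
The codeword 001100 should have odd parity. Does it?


Number of 1s: 2

No, parity error (2 ones)


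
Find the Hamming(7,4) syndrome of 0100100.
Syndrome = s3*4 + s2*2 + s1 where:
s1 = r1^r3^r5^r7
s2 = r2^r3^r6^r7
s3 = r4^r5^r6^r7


s1=1, s2=1, s3=1

Syndrome = 7 (error at position 7)


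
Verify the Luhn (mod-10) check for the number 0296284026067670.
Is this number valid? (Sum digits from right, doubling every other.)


Luhn sum = 69
69 mod 10 = 9

Invalid (Luhn sum mod 10 = 9)


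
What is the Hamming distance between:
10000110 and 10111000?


XOR: 00111110
Count of 1s: 5

5


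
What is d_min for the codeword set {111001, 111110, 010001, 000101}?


Comparing all pairs, minimum distance: 2
Can detect 1 errors, correct 0 errors

2


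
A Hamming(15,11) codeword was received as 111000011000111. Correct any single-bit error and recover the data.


Syndrome = 13: error at position 13

Data: 10001000011 (corrected bit 13)


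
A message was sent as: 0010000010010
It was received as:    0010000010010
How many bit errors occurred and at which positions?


XOR: 0000000000000

0 errors (received matches sent)


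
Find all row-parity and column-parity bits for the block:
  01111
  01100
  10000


Row parities: 001
Column parities: 10011

Row P: 001, Col P: 10011, Corner: 1


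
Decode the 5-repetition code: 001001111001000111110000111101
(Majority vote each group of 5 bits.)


Groups: 00100, 11110, 01000, 11111, 00001, 11101
Majority votes: 010101

010101


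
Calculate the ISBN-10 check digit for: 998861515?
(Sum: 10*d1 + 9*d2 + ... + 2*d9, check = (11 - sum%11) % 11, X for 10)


Weighted sum: 365
365 mod 11 = 2

Check digit: 9


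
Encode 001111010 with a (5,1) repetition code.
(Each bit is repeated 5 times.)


Each bit -> 5 copies

000000000011111111111111111111000001111100000


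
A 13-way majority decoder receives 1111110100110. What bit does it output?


Ones: 9 out of 13
Threshold: 7

1 (9/13 voted 1)


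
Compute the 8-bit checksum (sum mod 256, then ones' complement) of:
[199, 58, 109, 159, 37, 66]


Sum = 628 mod 256 = 116
Complement = 139

139


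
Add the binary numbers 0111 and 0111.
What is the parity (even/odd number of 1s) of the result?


0111 = 7
0111 = 7
Sum = 14 = 1110
1s count = 3

odd parity (3 ones in 1110)


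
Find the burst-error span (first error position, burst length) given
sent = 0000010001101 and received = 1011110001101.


XOR: 1011100000000

Burst at position 0, length 5


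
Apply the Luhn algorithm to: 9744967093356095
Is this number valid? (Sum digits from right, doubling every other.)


Luhn sum = 88
88 mod 10 = 8

Invalid (Luhn sum mod 10 = 8)


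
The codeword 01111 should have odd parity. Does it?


Number of 1s: 4

No, parity error (4 ones)


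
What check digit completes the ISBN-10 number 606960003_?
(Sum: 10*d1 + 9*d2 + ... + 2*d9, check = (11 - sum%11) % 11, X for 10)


Weighted sum: 213
213 mod 11 = 4

Check digit: 7


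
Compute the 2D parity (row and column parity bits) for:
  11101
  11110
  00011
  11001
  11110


Row parities: 00010
Column parities: 00111

Row P: 00010, Col P: 00111, Corner: 1


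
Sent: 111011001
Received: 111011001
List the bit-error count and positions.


XOR: 000000000

0 errors (received matches sent)


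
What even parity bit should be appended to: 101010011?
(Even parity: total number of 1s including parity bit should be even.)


Number of 1s in data: 5
Parity bit: 1

1


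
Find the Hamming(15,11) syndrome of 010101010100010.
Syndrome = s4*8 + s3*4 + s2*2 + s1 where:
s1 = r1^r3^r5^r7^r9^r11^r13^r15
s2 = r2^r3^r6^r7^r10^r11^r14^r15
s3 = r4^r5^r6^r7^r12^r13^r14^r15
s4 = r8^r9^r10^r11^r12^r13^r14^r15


s1=0, s2=0, s3=1, s4=1

Syndrome = 12 (error at position 12)


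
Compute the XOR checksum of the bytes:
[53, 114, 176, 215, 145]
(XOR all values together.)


XOR chain: 53 ^ 114 ^ 176 ^ 215 ^ 145 = 177

177


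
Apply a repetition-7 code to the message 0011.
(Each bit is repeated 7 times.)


Each bit -> 7 copies

0000000000000011111111111111


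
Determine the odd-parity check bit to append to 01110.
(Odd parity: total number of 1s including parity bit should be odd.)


Number of 1s in data: 3
Parity bit: 0

0


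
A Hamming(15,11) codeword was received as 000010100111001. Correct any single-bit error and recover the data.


Syndrome = 0: no error detected

Data: 01010111001 (no errors)


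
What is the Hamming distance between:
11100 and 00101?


XOR: 11001
Count of 1s: 3

3


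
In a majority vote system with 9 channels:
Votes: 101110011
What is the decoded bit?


Ones: 6 out of 9
Threshold: 5

1 (6/9 voted 1)


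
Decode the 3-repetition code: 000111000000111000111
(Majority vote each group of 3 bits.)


Groups: 000, 111, 000, 000, 111, 000, 111
Majority votes: 0100101

0100101


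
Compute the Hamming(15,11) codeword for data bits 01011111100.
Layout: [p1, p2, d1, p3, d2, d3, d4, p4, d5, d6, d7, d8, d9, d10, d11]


Parity bits: p1=1, p2=1, p3=0, p4=1

110010111111100


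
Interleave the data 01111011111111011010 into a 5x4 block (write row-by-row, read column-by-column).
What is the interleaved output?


Matrix:
  0111
  1011
  1111
  1101
  1010
Read columns: 01111101101110111110

01111101101110111110


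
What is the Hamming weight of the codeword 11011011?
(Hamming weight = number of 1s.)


Counting 1s in 11011011

6


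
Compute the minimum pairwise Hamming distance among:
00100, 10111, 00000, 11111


Comparing all pairs, minimum distance: 1
Can detect 0 errors, correct 0 errors

1


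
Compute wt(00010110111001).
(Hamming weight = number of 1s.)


Counting 1s in 00010110111001

7


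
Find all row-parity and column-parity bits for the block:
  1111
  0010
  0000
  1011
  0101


Row parities: 01010
Column parities: 0011

Row P: 01010, Col P: 0011, Corner: 0


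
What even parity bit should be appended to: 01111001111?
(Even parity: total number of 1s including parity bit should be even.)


Number of 1s in data: 8
Parity bit: 0

0


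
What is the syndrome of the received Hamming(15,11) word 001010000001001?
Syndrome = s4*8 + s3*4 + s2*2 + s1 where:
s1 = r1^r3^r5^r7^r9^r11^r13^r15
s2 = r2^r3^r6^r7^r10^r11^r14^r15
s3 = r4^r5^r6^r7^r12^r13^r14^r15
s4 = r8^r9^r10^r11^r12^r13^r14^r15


s1=1, s2=0, s3=1, s4=0

Syndrome = 5 (error at position 5)


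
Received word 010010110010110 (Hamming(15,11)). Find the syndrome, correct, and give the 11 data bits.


Syndrome = 0: no error detected

Data: 01010010110 (no errors)


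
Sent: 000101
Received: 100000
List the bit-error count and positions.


XOR: 100101

3 error(s) at position(s): 0, 3, 5


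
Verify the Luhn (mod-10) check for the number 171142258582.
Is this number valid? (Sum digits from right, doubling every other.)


Luhn sum = 52
52 mod 10 = 2

Invalid (Luhn sum mod 10 = 2)


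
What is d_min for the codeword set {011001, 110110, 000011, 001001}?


Comparing all pairs, minimum distance: 1
Can detect 0 errors, correct 0 errors

1


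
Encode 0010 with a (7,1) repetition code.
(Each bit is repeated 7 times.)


Each bit -> 7 copies

0000000000000011111110000000


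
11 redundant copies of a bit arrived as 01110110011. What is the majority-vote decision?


Ones: 7 out of 11
Threshold: 6

1 (7/11 voted 1)


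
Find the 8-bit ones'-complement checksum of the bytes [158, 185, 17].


Sum = 360 mod 256 = 104
Complement = 151

151


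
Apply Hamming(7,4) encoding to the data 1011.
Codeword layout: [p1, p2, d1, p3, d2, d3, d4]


Parity bits: p1=0, p2=1, p3=0

0110011


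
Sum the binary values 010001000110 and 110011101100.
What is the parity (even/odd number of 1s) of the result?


010001000110 = 1094
110011101100 = 3308
Sum = 4402 = 1000100110010
1s count = 5

odd parity (5 ones in 1000100110010)


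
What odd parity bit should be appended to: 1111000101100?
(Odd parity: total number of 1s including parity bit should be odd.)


Number of 1s in data: 7
Parity bit: 0

0


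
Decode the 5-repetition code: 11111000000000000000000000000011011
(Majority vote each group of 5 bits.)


Groups: 11111, 00000, 00000, 00000, 00000, 00000, 11011
Majority votes: 1000001

1000001


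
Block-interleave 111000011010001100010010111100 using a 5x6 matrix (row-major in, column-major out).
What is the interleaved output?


Matrix:
  111000
  011010
  001100
  010010
  111100
Read columns: 100011101111101001010101000000

100011101111101001010101000000


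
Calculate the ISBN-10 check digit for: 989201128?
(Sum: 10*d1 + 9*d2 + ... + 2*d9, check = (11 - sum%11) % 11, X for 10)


Weighted sum: 279
279 mod 11 = 4

Check digit: 7


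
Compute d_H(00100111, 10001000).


XOR: 10101111
Count of 1s: 6

6


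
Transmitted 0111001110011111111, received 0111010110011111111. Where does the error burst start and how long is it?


XOR: 0000011000000000000

Burst at position 5, length 2


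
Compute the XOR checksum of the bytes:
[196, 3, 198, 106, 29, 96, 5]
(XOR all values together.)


XOR chain: 196 ^ 3 ^ 198 ^ 106 ^ 29 ^ 96 ^ 5 = 19

19


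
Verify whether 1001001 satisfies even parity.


Number of 1s: 3

No, parity error (3 ones)


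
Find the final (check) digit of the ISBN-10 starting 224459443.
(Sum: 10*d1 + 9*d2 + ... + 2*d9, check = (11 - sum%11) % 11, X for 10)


Weighted sum: 207
207 mod 11 = 9

Check digit: 2


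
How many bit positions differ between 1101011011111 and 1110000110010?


XOR: 0011011101101
Count of 1s: 8

8


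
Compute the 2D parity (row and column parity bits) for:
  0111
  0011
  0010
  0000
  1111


Row parities: 10100
Column parities: 1001

Row P: 10100, Col P: 1001, Corner: 0


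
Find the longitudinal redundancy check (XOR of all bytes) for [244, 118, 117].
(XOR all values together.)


XOR chain: 244 ^ 118 ^ 117 = 247

247


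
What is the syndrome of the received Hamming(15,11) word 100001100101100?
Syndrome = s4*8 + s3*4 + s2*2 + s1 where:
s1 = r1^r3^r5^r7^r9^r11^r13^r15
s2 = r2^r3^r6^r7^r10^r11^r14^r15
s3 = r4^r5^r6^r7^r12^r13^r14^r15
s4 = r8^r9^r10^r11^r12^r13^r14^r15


s1=1, s2=1, s3=0, s4=1

Syndrome = 11 (error at position 11)


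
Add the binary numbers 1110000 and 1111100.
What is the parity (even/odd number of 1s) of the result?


1110000 = 112
1111100 = 124
Sum = 236 = 11101100
1s count = 5

odd parity (5 ones in 11101100)


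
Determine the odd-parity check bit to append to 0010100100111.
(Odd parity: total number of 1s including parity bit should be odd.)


Number of 1s in data: 6
Parity bit: 1

1


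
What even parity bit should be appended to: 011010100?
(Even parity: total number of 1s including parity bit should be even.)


Number of 1s in data: 4
Parity bit: 0

0


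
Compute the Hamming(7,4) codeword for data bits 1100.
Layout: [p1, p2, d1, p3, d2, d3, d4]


Parity bits: p1=0, p2=1, p3=1

0111100


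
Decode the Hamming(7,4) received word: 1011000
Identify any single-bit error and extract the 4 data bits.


Syndrome = 6: error at position 6

Data: 1010 (corrected bit 6)


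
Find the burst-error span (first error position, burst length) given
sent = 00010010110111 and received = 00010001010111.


XOR: 00000011100000

Burst at position 6, length 3


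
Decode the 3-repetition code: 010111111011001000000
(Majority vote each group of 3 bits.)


Groups: 010, 111, 111, 011, 001, 000, 000
Majority votes: 0111000

0111000


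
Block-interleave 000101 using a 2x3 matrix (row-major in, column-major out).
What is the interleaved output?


Matrix:
  000
  101
Read columns: 010001

010001


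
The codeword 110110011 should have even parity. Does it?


Number of 1s: 6

Yes, parity is correct (6 ones)


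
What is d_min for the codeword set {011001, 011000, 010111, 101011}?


Comparing all pairs, minimum distance: 1
Can detect 0 errors, correct 0 errors

1


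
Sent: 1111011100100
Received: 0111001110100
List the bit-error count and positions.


XOR: 1000010010000

3 error(s) at position(s): 0, 5, 8


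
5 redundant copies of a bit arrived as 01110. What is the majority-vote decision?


Ones: 3 out of 5
Threshold: 3

1 (3/5 voted 1)


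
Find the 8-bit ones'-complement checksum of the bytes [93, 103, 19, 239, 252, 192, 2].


Sum = 900 mod 256 = 132
Complement = 123

123


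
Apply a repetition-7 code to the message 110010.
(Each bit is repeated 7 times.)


Each bit -> 7 copies

111111111111110000000000000011111110000000


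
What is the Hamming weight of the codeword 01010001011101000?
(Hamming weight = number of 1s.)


Counting 1s in 01010001011101000

7


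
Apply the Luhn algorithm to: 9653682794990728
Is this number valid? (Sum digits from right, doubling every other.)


Luhn sum = 91
91 mod 10 = 1

Invalid (Luhn sum mod 10 = 1)


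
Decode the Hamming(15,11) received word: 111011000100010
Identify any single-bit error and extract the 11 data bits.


Syndrome = 7: error at position 7

Data: 11110100010 (corrected bit 7)


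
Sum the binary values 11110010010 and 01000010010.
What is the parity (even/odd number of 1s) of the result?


11110010010 = 1938
01000010010 = 530
Sum = 2468 = 100110100100
1s count = 5

odd parity (5 ones in 100110100100)


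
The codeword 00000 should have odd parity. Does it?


Number of 1s: 0

No, parity error (0 ones)


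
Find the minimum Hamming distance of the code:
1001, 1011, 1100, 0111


Comparing all pairs, minimum distance: 1
Can detect 0 errors, correct 0 errors

1


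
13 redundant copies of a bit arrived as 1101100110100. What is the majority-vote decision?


Ones: 7 out of 13
Threshold: 7

1 (7/13 voted 1)


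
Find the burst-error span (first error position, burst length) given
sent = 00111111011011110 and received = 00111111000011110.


XOR: 00000000011000000

Burst at position 9, length 2


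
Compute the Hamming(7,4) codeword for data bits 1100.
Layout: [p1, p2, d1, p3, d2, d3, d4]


Parity bits: p1=0, p2=1, p3=1

0111100


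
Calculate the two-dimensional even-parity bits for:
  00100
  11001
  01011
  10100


Row parities: 1110
Column parities: 00010

Row P: 1110, Col P: 00010, Corner: 1


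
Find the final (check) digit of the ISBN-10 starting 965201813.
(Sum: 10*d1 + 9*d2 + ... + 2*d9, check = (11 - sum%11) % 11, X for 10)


Weighted sum: 244
244 mod 11 = 2

Check digit: 9


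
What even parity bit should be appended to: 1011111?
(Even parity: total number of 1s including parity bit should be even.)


Number of 1s in data: 6
Parity bit: 0

0


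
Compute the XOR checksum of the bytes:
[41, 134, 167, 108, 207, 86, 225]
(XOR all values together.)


XOR chain: 41 ^ 134 ^ 167 ^ 108 ^ 207 ^ 86 ^ 225 = 28

28


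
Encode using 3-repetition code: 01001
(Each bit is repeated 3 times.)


Each bit -> 3 copies

000111000000111


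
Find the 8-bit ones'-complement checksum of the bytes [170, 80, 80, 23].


Sum = 353 mod 256 = 97
Complement = 158

158


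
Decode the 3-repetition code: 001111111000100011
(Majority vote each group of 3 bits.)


Groups: 001, 111, 111, 000, 100, 011
Majority votes: 011001

011001


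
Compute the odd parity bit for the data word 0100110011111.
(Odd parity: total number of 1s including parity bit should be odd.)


Number of 1s in data: 8
Parity bit: 1

1


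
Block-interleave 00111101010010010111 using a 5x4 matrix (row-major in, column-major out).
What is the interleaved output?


Matrix:
  0011
  1101
  0100
  1001
  0111
Read columns: 01010011011000111011

01010011011000111011


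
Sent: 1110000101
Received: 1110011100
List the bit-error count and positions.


XOR: 0000011001

3 error(s) at position(s): 5, 6, 9


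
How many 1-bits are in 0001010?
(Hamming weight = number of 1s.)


Counting 1s in 0001010

2


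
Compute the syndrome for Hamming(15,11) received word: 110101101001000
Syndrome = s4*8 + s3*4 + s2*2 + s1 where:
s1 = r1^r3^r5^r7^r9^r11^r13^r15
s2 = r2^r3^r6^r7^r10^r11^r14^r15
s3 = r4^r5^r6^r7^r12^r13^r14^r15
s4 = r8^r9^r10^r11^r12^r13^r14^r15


s1=1, s2=1, s3=0, s4=0

Syndrome = 3 (error at position 3)


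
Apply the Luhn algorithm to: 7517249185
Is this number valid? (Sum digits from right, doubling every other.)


Luhn sum = 49
49 mod 10 = 9

Invalid (Luhn sum mod 10 = 9)


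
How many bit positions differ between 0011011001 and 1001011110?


XOR: 1010000111
Count of 1s: 5

5


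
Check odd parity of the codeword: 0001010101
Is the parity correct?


Number of 1s: 4

No, parity error (4 ones)


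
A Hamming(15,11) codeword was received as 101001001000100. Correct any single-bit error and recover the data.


Syndrome = 0: no error detected

Data: 10101000100 (no errors)


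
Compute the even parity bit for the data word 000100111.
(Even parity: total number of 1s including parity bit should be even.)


Number of 1s in data: 4
Parity bit: 0

0


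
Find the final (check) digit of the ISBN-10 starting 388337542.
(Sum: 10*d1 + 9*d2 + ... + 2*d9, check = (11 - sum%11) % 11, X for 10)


Weighted sum: 276
276 mod 11 = 1

Check digit: X


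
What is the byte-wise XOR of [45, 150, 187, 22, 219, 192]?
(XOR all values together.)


XOR chain: 45 ^ 150 ^ 187 ^ 22 ^ 219 ^ 192 = 13

13


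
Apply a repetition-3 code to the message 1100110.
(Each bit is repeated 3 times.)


Each bit -> 3 copies

111111000000111111000


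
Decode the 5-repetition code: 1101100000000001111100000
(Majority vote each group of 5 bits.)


Groups: 11011, 00000, 00000, 11111, 00000
Majority votes: 10010

10010


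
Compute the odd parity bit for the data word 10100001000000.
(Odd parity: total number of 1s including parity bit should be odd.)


Number of 1s in data: 3
Parity bit: 0

0


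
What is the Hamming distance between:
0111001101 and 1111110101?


XOR: 1000111000
Count of 1s: 4

4


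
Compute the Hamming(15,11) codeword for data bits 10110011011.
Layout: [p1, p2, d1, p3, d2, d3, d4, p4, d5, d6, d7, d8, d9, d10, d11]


Parity bits: p1=0, p2=0, p3=1, p4=0

001101100011011


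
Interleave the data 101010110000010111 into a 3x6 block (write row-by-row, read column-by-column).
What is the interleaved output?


Matrix:
  101010
  110000
  010111
Read columns: 110011100001101001

110011100001101001


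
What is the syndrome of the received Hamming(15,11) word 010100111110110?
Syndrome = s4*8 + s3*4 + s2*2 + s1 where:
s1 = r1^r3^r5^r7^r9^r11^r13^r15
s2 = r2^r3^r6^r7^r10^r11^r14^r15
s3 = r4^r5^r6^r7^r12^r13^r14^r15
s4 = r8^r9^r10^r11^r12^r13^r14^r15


s1=0, s2=1, s3=0, s4=0

Syndrome = 2 (error at position 2)


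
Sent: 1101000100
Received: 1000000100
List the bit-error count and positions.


XOR: 0101000000

2 error(s) at position(s): 1, 3


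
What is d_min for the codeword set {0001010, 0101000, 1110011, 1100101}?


Comparing all pairs, minimum distance: 2
Can detect 1 errors, correct 0 errors

2


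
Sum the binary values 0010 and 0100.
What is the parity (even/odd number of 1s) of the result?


0010 = 2
0100 = 4
Sum = 6 = 110
1s count = 2

even parity (2 ones in 110)


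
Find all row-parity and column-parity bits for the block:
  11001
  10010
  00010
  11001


Row parities: 1011
Column parities: 10000

Row P: 1011, Col P: 10000, Corner: 1


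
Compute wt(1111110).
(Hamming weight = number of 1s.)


Counting 1s in 1111110

6


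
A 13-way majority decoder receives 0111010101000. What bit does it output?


Ones: 6 out of 13
Threshold: 7

0 (6/13 voted 1)


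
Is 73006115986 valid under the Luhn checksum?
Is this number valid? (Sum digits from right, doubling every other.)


Luhn sum = 45
45 mod 10 = 5

Invalid (Luhn sum mod 10 = 5)


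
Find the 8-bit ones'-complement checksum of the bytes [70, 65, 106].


Sum = 241 mod 256 = 241
Complement = 14

14


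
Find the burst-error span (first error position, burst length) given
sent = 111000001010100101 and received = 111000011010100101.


XOR: 000000010000000000

Burst at position 7, length 1


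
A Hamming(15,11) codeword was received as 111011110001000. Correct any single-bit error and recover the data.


Syndrome = 0: no error detected

Data: 11110001000 (no errors)


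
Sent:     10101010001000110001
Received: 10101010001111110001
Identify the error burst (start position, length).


XOR: 00000000000111000000

Burst at position 11, length 3


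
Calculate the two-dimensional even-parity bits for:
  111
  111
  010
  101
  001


Row parities: 11101
Column parities: 110

Row P: 11101, Col P: 110, Corner: 0


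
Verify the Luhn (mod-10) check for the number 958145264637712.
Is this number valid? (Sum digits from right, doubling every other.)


Luhn sum = 56
56 mod 10 = 6

Invalid (Luhn sum mod 10 = 6)


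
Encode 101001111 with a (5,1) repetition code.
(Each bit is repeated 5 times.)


Each bit -> 5 copies

111110000011111000000000011111111111111111111


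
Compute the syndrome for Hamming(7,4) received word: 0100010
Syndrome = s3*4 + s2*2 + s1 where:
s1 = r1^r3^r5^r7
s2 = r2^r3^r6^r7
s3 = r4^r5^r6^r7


s1=0, s2=0, s3=1

Syndrome = 4 (error at position 4)


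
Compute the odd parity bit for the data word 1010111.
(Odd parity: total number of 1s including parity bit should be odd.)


Number of 1s in data: 5
Parity bit: 0

0


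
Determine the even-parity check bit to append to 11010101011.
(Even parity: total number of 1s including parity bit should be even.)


Number of 1s in data: 7
Parity bit: 1

1


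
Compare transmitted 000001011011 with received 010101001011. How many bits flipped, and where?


XOR: 010100010000

3 error(s) at position(s): 1, 3, 7


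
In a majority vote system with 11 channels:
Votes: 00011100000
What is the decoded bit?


Ones: 3 out of 11
Threshold: 6

0 (3/11 voted 1)


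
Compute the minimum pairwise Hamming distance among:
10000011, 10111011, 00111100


Comparing all pairs, minimum distance: 3
Can detect 2 errors, correct 1 errors

3


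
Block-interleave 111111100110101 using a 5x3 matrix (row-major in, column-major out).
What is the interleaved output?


Matrix:
  111
  111
  100
  110
  101
Read columns: 111111101011001

111111101011001


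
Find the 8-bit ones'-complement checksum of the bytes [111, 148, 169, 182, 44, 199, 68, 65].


Sum = 986 mod 256 = 218
Complement = 37

37


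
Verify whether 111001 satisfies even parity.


Number of 1s: 4

Yes, parity is correct (4 ones)


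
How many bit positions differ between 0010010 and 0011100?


XOR: 0001110
Count of 1s: 3

3


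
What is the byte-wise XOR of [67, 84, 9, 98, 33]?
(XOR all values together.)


XOR chain: 67 ^ 84 ^ 9 ^ 98 ^ 33 = 93

93


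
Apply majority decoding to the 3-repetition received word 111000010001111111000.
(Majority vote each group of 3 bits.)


Groups: 111, 000, 010, 001, 111, 111, 000
Majority votes: 1000110

1000110


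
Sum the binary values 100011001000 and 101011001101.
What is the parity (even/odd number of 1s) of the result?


100011001000 = 2248
101011001101 = 2765
Sum = 5013 = 1001110010101
1s count = 7

odd parity (7 ones in 1001110010101)


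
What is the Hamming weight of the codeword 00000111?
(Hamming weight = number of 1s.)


Counting 1s in 00000111

3


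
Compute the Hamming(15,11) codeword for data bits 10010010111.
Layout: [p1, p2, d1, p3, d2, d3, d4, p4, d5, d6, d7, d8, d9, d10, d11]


Parity bits: p1=1, p2=1, p3=0, p4=0

111000100010111


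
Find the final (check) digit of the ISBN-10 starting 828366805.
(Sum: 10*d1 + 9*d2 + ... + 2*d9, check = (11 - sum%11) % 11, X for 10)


Weighted sum: 291
291 mod 11 = 5

Check digit: 6


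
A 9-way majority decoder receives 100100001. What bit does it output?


Ones: 3 out of 9
Threshold: 5

0 (3/9 voted 1)


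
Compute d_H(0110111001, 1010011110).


XOR: 1100100111
Count of 1s: 6

6


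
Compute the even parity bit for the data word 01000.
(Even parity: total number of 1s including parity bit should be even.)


Number of 1s in data: 1
Parity bit: 1

1


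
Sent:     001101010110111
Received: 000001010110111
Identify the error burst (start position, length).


XOR: 001100000000000

Burst at position 2, length 2


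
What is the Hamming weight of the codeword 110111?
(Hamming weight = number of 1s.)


Counting 1s in 110111

5


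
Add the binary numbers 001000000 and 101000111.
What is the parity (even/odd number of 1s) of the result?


001000000 = 64
101000111 = 327
Sum = 391 = 110000111
1s count = 5

odd parity (5 ones in 110000111)


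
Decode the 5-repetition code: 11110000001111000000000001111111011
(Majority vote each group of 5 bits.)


Groups: 11110, 00000, 11110, 00000, 00000, 11111, 11011
Majority votes: 1010011

1010011


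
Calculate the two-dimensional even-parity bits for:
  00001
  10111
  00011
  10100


Row parities: 1000
Column parities: 00001

Row P: 1000, Col P: 00001, Corner: 1


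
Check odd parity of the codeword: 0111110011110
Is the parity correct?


Number of 1s: 9

Yes, parity is correct (9 ones)


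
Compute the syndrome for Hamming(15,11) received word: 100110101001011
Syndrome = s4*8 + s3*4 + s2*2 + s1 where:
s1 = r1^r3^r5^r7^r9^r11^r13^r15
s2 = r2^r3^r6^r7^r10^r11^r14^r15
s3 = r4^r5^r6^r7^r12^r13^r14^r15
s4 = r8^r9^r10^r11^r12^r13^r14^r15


s1=1, s2=1, s3=0, s4=0

Syndrome = 3 (error at position 3)


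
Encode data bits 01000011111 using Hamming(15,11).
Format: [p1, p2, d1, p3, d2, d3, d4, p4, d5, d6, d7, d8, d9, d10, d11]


Parity bits: p1=0, p2=1, p3=1, p4=1

010110010011111


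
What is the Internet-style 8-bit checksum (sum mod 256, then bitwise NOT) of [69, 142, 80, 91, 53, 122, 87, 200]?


Sum = 844 mod 256 = 76
Complement = 179

179


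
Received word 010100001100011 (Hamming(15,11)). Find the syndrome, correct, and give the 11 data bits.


Syndrome = 4: error at position 4

Data: 00001100011 (corrected bit 4)


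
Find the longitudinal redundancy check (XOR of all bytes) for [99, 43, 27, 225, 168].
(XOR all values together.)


XOR chain: 99 ^ 43 ^ 27 ^ 225 ^ 168 = 26

26


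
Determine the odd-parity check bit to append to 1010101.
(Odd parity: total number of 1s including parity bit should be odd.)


Number of 1s in data: 4
Parity bit: 1

1


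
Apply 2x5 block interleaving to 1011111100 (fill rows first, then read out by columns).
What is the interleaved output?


Matrix:
  10111
  11100
Read columns: 1101111010

1101111010


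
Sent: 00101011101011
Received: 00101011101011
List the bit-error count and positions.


XOR: 00000000000000

0 errors (received matches sent)


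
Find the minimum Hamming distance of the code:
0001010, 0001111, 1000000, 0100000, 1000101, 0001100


Comparing all pairs, minimum distance: 2
Can detect 1 errors, correct 0 errors

2


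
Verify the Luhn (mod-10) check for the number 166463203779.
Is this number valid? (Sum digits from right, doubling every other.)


Luhn sum = 52
52 mod 10 = 2

Invalid (Luhn sum mod 10 = 2)


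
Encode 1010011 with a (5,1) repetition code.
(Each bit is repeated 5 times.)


Each bit -> 5 copies

11111000001111100000000001111111111


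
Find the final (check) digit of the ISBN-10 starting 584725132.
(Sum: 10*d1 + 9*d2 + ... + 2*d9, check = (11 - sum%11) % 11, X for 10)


Weighted sum: 257
257 mod 11 = 4

Check digit: 7


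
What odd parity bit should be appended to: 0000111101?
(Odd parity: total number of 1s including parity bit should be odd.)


Number of 1s in data: 5
Parity bit: 0

0


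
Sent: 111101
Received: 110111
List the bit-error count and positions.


XOR: 001010

2 error(s) at position(s): 2, 4


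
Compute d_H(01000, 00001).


XOR: 01001
Count of 1s: 2

2


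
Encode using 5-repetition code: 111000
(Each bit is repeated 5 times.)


Each bit -> 5 copies

111111111111111000000000000000


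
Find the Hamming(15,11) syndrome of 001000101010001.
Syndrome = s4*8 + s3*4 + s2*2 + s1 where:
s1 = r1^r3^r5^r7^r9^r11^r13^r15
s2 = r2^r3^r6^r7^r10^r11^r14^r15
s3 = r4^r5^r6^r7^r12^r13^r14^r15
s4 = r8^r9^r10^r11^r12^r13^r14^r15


s1=1, s2=0, s3=0, s4=1

Syndrome = 9 (error at position 9)


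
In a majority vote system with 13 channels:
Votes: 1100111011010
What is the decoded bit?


Ones: 8 out of 13
Threshold: 7

1 (8/13 voted 1)


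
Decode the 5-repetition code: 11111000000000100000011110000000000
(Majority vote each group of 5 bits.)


Groups: 11111, 00000, 00001, 00000, 01111, 00000, 00000
Majority votes: 1000100

1000100


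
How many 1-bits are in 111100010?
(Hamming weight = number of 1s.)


Counting 1s in 111100010

5


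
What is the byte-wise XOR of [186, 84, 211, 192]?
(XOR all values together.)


XOR chain: 186 ^ 84 ^ 211 ^ 192 = 253

253


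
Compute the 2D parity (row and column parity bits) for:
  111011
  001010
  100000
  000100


Row parities: 1011
Column parities: 010101

Row P: 1011, Col P: 010101, Corner: 1


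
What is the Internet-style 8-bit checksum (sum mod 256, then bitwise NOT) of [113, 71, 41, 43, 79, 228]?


Sum = 575 mod 256 = 63
Complement = 192

192


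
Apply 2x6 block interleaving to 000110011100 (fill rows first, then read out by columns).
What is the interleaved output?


Matrix:
  000110
  011100
Read columns: 000101111000

000101111000


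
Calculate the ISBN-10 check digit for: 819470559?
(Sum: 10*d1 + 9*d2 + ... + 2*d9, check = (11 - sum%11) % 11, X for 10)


Weighted sum: 284
284 mod 11 = 9

Check digit: 2


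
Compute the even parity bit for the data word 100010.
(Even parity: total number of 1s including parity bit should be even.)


Number of 1s in data: 2
Parity bit: 0

0


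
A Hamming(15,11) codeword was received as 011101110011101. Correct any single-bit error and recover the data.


Syndrome = 9: error at position 9

Data: 10111011101 (corrected bit 9)


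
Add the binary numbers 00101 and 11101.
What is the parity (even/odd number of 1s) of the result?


00101 = 5
11101 = 29
Sum = 34 = 100010
1s count = 2

even parity (2 ones in 100010)


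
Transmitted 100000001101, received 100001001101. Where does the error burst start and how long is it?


XOR: 000001000000

Burst at position 5, length 1


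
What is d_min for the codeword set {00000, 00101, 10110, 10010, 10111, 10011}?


Comparing all pairs, minimum distance: 1
Can detect 0 errors, correct 0 errors

1


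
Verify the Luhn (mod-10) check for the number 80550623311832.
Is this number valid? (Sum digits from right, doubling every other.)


Luhn sum = 51
51 mod 10 = 1

Invalid (Luhn sum mod 10 = 1)


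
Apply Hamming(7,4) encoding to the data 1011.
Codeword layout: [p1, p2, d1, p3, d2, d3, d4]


Parity bits: p1=0, p2=1, p3=0

0110011


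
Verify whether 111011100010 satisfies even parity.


Number of 1s: 7

No, parity error (7 ones)


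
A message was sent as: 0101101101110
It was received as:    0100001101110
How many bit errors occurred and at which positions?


XOR: 0001100000000

2 error(s) at position(s): 3, 4


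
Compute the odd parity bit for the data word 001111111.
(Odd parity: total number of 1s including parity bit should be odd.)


Number of 1s in data: 7
Parity bit: 0

0


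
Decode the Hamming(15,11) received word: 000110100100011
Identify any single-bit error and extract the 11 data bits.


Syndrome = 13: error at position 13

Data: 01010100111 (corrected bit 13)


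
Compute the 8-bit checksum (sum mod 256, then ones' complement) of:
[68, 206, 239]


Sum = 513 mod 256 = 1
Complement = 254

254


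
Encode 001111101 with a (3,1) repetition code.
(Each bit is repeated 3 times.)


Each bit -> 3 copies

000000111111111111111000111


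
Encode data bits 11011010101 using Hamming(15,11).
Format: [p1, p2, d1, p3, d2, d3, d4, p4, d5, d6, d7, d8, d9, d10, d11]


Parity bits: p1=1, p2=0, p3=0, p4=0

101010101010101


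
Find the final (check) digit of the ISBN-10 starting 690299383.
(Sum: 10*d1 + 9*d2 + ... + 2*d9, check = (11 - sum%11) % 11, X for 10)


Weighted sum: 296
296 mod 11 = 10

Check digit: 1


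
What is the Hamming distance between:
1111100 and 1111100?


XOR: 0000000
Count of 1s: 0

0


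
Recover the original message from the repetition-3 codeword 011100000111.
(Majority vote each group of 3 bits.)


Groups: 011, 100, 000, 111
Majority votes: 1001

1001


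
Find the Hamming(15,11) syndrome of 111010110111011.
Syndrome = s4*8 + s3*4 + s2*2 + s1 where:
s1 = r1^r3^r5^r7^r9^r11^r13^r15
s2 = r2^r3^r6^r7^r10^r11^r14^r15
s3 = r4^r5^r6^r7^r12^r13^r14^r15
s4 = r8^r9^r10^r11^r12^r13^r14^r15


s1=0, s2=1, s3=1, s4=0

Syndrome = 6 (error at position 6)


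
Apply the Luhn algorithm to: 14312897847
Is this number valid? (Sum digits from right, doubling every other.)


Luhn sum = 60
60 mod 10 = 0

Valid (Luhn sum mod 10 = 0)


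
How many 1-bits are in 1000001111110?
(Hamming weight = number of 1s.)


Counting 1s in 1000001111110

7


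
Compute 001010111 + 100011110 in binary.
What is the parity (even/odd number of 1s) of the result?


001010111 = 87
100011110 = 286
Sum = 373 = 101110101
1s count = 6

even parity (6 ones in 101110101)


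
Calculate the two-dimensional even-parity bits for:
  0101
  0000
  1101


Row parities: 001
Column parities: 1000

Row P: 001, Col P: 1000, Corner: 1


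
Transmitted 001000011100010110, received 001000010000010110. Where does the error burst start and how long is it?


XOR: 000000001100000000

Burst at position 8, length 2


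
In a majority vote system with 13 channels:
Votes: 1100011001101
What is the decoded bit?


Ones: 7 out of 13
Threshold: 7

1 (7/13 voted 1)


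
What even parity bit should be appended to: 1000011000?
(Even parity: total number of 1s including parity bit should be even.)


Number of 1s in data: 3
Parity bit: 1

1


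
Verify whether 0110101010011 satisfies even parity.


Number of 1s: 7

No, parity error (7 ones)


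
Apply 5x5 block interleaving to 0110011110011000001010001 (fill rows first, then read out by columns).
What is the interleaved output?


Matrix:
  01100
  11110
  01100
  00010
  10001
Read columns: 0100111100111000101000001

0100111100111000101000001
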